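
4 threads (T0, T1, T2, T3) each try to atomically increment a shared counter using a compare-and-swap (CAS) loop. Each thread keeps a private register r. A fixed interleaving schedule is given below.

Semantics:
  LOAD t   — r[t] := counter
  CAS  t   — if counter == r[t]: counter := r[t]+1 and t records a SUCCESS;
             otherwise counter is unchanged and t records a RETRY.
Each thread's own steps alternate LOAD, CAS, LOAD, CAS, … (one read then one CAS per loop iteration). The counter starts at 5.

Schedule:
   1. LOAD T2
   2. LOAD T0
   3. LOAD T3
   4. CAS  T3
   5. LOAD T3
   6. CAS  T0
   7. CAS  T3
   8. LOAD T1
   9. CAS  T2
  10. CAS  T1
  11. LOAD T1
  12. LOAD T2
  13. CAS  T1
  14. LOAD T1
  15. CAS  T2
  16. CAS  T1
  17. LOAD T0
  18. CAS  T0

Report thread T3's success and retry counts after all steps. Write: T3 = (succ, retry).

T3 = (2, 0)

#1 T2 reads 5
#2 T0 reads 5
#3 T3 reads 5
#4 T3 CAS(5→6) writes; counter now 6
#5 T3 reads 6
#6 T0 CAS(5→6) fails; counter now 6
#7 T3 CAS(6→7) writes; counter now 7
#8 T1 reads 7
#9 T2 CAS(5→6) fails; counter now 7
#10 T1 CAS(7→8) writes; counter now 8
#11 T1 reads 8
#12 T2 reads 8
#13 T1 CAS(8→9) writes; counter now 9
#14 T1 reads 9
#15 T2 CAS(8→9) fails; counter now 9
#16 T1 CAS(9→10) writes; counter now 10
#17 T0 reads 10
#18 T0 CAS(10→11) writes; counter now 11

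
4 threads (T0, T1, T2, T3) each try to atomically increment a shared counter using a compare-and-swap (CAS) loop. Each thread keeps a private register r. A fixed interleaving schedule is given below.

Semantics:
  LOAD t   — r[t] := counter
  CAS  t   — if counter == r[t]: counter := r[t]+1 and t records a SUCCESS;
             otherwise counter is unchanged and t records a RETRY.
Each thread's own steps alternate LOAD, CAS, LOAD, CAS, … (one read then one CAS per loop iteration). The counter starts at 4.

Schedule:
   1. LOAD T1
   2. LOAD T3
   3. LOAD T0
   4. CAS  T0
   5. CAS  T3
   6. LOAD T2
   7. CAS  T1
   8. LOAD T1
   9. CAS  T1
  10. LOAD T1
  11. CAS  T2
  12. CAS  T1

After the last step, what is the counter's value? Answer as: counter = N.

counter = 7

   1) LOAD T1:  M=4  r_T1=4
   2) LOAD T3:  M=4  r_T3=4
   3) LOAD T0:  M=4  r_T0=4
   4) CAS  T0:  M=5  r_T0=4 ✓
   5) CAS  T3:  M=5  r_T3=4 ✗
   6) LOAD T2:  M=5  r_T2=5
   7) CAS  T1:  M=5  r_T1=4 ✗
   8) LOAD T1:  M=5  r_T1=5
   9) CAS  T1:  M=6  r_T1=5 ✓
  10) LOAD T1:  M=6  r_T1=6
  11) CAS  T2:  M=6  r_T2=5 ✗
  12) CAS  T1:  M=7  r_T1=6 ✓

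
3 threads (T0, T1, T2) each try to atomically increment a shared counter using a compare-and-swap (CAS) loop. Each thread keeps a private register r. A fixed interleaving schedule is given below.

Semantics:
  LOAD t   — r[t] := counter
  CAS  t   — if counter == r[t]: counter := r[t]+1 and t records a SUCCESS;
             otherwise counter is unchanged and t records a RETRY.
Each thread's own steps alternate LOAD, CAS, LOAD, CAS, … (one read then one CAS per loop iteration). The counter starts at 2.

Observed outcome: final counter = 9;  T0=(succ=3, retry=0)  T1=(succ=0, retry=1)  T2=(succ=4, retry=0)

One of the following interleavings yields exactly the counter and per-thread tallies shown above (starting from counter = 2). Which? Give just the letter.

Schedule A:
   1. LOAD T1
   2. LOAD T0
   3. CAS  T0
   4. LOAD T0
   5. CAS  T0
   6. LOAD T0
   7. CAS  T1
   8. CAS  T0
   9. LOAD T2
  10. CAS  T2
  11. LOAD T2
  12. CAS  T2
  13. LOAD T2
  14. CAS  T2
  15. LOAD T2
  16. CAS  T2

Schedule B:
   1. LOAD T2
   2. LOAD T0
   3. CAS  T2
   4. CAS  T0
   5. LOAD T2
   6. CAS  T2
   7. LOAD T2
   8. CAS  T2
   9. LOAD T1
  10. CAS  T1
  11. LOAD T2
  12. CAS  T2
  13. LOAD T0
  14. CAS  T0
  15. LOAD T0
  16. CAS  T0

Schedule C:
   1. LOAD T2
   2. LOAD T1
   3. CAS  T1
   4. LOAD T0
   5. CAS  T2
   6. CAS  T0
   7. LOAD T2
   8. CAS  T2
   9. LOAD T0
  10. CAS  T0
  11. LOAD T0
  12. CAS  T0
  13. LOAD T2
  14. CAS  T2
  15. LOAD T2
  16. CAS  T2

A

Run A:
step 1: T1 LOAD ⇒ load; ctr=2 reg=2
step 2: T0 LOAD ⇒ load; ctr=2 reg=2
step 3: T0 CAS ⇒ ok; ctr=3 reg=2
step 4: T0 LOAD ⇒ load; ctr=3 reg=3
step 5: T0 CAS ⇒ ok; ctr=4 reg=3
step 6: T0 LOAD ⇒ load; ctr=4 reg=4
step 7: T1 CAS ⇒ retry; ctr=4 reg=2
step 8: T0 CAS ⇒ ok; ctr=5 reg=4
step 9: T2 LOAD ⇒ load; ctr=5 reg=5
step 10: T2 CAS ⇒ ok; ctr=6 reg=5
step 11: T2 LOAD ⇒ load; ctr=6 reg=6
step 12: T2 CAS ⇒ ok; ctr=7 reg=6
step 13: T2 LOAD ⇒ load; ctr=7 reg=7
step 14: T2 CAS ⇒ ok; ctr=8 reg=7
step 15: T2 LOAD ⇒ load; ctr=8 reg=8
step 16: T2 CAS ⇒ ok; ctr=9 reg=8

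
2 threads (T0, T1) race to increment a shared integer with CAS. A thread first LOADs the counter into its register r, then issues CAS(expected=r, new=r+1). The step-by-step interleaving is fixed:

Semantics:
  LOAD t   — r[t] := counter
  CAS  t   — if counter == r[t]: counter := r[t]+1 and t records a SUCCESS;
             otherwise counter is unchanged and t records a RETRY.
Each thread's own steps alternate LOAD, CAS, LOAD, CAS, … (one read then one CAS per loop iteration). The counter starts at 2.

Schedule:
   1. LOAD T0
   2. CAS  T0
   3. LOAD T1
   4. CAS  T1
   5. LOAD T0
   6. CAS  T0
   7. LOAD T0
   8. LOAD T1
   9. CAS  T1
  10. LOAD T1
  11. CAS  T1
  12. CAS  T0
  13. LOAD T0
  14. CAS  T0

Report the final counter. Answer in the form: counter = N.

counter = 8

[1] T0.load  rd  (counter 2, T0.r 2)
[2] T0.cas  hit  (counter 3, T0.r 2)
[3] T1.load  rd  (counter 3, T1.r 3)
[4] T1.cas  hit  (counter 4, T1.r 3)
[5] T0.load  rd  (counter 4, T0.r 4)
[6] T0.cas  hit  (counter 5, T0.r 4)
[7] T0.load  rd  (counter 5, T0.r 5)
[8] T1.load  rd  (counter 5, T1.r 5)
[9] T1.cas  hit  (counter 6, T1.r 5)
[10] T1.load  rd  (counter 6, T1.r 6)
[11] T1.cas  hit  (counter 7, T1.r 6)
[12] T0.cas  miss  (counter 7, T0.r 5)
[13] T0.load  rd  (counter 7, T0.r 7)
[14] T0.cas  hit  (counter 8, T0.r 7)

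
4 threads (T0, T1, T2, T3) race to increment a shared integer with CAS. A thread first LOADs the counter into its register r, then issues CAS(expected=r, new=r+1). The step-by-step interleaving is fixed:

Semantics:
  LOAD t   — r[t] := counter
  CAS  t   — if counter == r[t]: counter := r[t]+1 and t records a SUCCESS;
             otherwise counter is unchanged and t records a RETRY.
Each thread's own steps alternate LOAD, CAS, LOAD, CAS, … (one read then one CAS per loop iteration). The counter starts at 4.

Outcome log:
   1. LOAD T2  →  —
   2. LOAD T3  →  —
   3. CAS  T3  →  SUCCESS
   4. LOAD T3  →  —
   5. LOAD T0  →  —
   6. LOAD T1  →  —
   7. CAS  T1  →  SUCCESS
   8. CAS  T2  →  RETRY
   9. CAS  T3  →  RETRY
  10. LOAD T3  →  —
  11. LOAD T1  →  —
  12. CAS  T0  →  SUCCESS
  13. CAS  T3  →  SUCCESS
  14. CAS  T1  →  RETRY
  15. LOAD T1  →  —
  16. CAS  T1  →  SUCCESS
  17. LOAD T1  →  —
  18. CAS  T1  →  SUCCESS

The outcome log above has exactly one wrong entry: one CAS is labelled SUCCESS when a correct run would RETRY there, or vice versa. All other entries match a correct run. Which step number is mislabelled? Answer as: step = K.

step = 12

Reference trace:
T2 LOAD — after: cnt=4, r=4 — load
T3 LOAD — after: cnt=4, r=4 — load
T3 CAS — after: cnt=5, r=4 — ok
T3 LOAD — after: cnt=5, r=5 — load
T0 LOAD — after: cnt=5, r=5 — load
T1 LOAD — after: cnt=5, r=5 — load
T1 CAS — after: cnt=6, r=5 — ok
T2 CAS — after: cnt=6, r=4 — retry
T3 CAS — after: cnt=6, r=5 — retry
T3 LOAD — after: cnt=6, r=6 — load
T1 LOAD — after: cnt=6, r=6 — load
T0 CAS — after: cnt=6, r=5 — retry
T3 CAS — after: cnt=7, r=6 — ok
T1 CAS — after: cnt=7, r=6 — retry
T1 LOAD — after: cnt=7, r=7 — load
T1 CAS — after: cnt=8, r=7 — ok
T1 LOAD — after: cnt=8, r=8 — load
T1 CAS — after: cnt=9, r=8 — ok
Mismatch at 12.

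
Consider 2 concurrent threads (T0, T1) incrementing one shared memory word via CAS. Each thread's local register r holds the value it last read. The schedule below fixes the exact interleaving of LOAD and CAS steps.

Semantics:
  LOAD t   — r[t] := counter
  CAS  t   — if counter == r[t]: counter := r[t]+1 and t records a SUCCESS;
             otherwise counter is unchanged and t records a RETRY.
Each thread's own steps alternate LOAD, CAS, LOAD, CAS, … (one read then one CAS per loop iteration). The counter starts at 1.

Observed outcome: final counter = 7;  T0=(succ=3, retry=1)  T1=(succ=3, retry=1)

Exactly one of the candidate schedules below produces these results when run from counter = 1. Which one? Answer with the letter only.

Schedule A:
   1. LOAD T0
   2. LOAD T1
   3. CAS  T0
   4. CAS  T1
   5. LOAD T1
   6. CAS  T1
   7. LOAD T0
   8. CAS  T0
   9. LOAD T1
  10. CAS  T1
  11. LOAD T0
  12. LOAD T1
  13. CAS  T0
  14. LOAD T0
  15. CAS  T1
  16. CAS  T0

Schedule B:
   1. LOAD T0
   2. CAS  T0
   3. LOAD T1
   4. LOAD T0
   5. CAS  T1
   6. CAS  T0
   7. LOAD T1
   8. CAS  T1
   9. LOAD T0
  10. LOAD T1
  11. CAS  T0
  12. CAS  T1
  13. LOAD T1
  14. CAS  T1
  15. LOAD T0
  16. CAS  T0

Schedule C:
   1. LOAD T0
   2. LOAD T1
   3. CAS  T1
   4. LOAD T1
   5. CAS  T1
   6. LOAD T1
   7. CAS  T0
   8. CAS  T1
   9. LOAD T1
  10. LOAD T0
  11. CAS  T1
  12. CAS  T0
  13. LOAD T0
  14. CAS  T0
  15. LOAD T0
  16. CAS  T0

Simulating candidate B:
   1) LOAD T0:  M=1  r_T0=1
   2) CAS  T0:  M=2  r_T0=1 ✓
   3) LOAD T1:  M=2  r_T1=2
   4) LOAD T0:  M=2  r_T0=2
   5) CAS  T1:  M=3  r_T1=2 ✓
   6) CAS  T0:  M=3  r_T0=2 ✗
   7) LOAD T1:  M=3  r_T1=3
   8) CAS  T1:  M=4  r_T1=3 ✓
   9) LOAD T0:  M=4  r_T0=4
  10) LOAD T1:  M=4  r_T1=4
  11) CAS  T0:  M=5  r_T0=4 ✓
  12) CAS  T1:  M=5  r_T1=4 ✗
  13) LOAD T1:  M=5  r_T1=5
  14) CAS  T1:  M=6  r_T1=5 ✓
  15) LOAD T0:  M=6  r_T0=6
  16) CAS  T0:  M=7  r_T0=6 ✓

B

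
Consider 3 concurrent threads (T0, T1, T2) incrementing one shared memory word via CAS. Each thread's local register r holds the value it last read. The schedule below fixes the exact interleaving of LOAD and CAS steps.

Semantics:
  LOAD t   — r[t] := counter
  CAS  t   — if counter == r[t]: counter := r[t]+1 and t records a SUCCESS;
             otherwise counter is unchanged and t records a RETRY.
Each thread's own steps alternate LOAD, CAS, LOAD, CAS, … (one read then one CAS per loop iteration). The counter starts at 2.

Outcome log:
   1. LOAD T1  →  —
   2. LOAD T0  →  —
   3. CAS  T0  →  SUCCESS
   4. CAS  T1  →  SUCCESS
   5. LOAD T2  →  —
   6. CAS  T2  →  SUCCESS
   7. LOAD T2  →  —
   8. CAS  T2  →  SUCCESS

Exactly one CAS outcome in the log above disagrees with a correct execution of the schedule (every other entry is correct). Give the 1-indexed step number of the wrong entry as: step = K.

step = 4

Correct run:
[1] T1.load  rd  (counter 2, T1.r 2)
[2] T0.load  rd  (counter 2, T0.r 2)
[3] T0.cas  hit  (counter 3, T0.r 2)
[4] T1.cas  miss  (counter 3, T1.r 2)
[5] T2.load  rd  (counter 3, T2.r 3)
[6] T2.cas  hit  (counter 4, T2.r 3)
[7] T2.load  rd  (counter 4, T2.r 4)
[8] T2.cas  hit  (counter 5, T2.r 4)
Mismatch at 4.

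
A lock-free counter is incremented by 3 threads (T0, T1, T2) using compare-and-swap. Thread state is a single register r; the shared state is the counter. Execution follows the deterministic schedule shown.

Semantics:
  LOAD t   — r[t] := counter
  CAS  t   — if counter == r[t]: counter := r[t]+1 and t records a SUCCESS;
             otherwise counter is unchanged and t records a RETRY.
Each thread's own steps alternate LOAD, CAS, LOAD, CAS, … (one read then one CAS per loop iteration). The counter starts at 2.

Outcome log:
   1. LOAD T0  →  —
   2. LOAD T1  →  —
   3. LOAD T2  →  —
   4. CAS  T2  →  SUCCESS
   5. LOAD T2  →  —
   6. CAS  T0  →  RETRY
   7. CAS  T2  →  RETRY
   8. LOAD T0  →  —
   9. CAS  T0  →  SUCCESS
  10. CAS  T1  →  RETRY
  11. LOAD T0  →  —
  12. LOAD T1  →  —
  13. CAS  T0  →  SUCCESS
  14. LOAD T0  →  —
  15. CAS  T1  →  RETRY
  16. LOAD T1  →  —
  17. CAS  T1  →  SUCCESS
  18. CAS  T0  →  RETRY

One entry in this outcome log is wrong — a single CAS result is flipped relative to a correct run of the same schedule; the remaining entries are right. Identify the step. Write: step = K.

Correct run:
step 1: T0 LOAD ⇒ load; ctr=2 reg=2
step 2: T1 LOAD ⇒ load; ctr=2 reg=2
step 3: T2 LOAD ⇒ load; ctr=2 reg=2
step 4: T2 CAS ⇒ ok; ctr=3 reg=2
step 5: T2 LOAD ⇒ load; ctr=3 reg=3
step 6: T0 CAS ⇒ retry; ctr=3 reg=2
step 7: T2 CAS ⇒ ok; ctr=4 reg=3
step 8: T0 LOAD ⇒ load; ctr=4 reg=4
step 9: T0 CAS ⇒ ok; ctr=5 reg=4
step 10: T1 CAS ⇒ retry; ctr=5 reg=2
step 11: T0 LOAD ⇒ load; ctr=5 reg=5
step 12: T1 LOAD ⇒ load; ctr=5 reg=5
step 13: T0 CAS ⇒ ok; ctr=6 reg=5
step 14: T0 LOAD ⇒ load; ctr=6 reg=6
step 15: T1 CAS ⇒ retry; ctr=6 reg=5
step 16: T1 LOAD ⇒ load; ctr=6 reg=6
step 17: T1 CAS ⇒ ok; ctr=7 reg=6
step 18: T0 CAS ⇒ retry; ctr=7 reg=6
Mismatch at 7.

step = 7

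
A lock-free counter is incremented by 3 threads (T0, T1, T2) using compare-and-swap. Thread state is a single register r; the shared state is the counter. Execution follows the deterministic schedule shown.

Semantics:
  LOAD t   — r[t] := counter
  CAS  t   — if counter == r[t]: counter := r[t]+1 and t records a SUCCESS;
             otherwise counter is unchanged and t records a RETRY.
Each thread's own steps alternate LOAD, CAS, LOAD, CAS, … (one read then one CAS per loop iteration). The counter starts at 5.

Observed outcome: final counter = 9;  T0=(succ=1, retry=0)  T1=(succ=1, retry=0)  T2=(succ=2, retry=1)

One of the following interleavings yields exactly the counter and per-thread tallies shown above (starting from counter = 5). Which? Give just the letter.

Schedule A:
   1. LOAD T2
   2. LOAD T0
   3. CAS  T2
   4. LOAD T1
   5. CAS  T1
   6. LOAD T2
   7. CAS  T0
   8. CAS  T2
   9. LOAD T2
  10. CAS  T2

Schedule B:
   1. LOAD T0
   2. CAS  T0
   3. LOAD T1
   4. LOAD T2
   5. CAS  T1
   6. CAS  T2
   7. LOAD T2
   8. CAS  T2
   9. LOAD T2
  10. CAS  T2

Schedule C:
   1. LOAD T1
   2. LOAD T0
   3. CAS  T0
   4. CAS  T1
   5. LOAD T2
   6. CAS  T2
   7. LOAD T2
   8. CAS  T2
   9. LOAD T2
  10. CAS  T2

B

Tracing schedule B:
[1] T0.load  rd  (counter 5, T0.r 5)
[2] T0.cas  hit  (counter 6, T0.r 5)
[3] T1.load  rd  (counter 6, T1.r 6)
[4] T2.load  rd  (counter 6, T2.r 6)
[5] T1.cas  hit  (counter 7, T1.r 6)
[6] T2.cas  miss  (counter 7, T2.r 6)
[7] T2.load  rd  (counter 7, T2.r 7)
[8] T2.cas  hit  (counter 8, T2.r 7)
[9] T2.load  rd  (counter 8, T2.r 8)
[10] T2.cas  hit  (counter 9, T2.r 8)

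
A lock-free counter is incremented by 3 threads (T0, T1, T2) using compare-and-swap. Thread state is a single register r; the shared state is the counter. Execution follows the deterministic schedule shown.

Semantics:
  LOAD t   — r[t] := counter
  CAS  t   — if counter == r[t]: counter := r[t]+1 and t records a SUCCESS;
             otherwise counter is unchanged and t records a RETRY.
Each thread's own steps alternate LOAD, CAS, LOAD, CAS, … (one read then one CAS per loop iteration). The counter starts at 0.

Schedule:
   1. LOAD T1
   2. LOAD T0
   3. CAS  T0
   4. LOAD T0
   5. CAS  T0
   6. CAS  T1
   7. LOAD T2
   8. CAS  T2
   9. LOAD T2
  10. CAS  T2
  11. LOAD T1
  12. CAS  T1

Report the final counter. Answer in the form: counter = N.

step 1: T1 LOAD ⇒ load; ctr=0 reg=0
step 2: T0 LOAD ⇒ load; ctr=0 reg=0
step 3: T0 CAS ⇒ ok; ctr=1 reg=0
step 4: T0 LOAD ⇒ load; ctr=1 reg=1
step 5: T0 CAS ⇒ ok; ctr=2 reg=1
step 6: T1 CAS ⇒ retry; ctr=2 reg=0
step 7: T2 LOAD ⇒ load; ctr=2 reg=2
step 8: T2 CAS ⇒ ok; ctr=3 reg=2
step 9: T2 LOAD ⇒ load; ctr=3 reg=3
step 10: T2 CAS ⇒ ok; ctr=4 reg=3
step 11: T1 LOAD ⇒ load; ctr=4 reg=4
step 12: T1 CAS ⇒ ok; ctr=5 reg=4

counter = 5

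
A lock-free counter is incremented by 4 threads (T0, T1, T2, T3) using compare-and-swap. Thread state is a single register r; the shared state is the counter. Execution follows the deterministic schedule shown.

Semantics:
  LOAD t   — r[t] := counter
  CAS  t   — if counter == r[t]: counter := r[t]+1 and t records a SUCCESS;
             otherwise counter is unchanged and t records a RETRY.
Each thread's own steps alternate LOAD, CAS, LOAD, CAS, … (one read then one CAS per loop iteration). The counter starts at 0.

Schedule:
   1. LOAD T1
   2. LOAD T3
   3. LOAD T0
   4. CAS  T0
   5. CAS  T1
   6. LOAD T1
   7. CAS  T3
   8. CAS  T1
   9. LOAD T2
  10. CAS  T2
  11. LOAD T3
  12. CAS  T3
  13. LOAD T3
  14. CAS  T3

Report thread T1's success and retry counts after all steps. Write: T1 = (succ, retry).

   1) LOAD T1:  M=0  r_T1=0
   2) LOAD T3:  M=0  r_T3=0
   3) LOAD T0:  M=0  r_T0=0
   4) CAS  T0:  M=1  r_T0=0 ✓
   5) CAS  T1:  M=1  r_T1=0 ✗
   6) LOAD T1:  M=1  r_T1=1
   7) CAS  T3:  M=1  r_T3=0 ✗
   8) CAS  T1:  M=2  r_T1=1 ✓
   9) LOAD T2:  M=2  r_T2=2
  10) CAS  T2:  M=3  r_T2=2 ✓
  11) LOAD T3:  M=3  r_T3=3
  12) CAS  T3:  M=4  r_T3=3 ✓
  13) LOAD T3:  M=4  r_T3=4
  14) CAS  T3:  M=5  r_T3=4 ✓

T1 = (1, 1)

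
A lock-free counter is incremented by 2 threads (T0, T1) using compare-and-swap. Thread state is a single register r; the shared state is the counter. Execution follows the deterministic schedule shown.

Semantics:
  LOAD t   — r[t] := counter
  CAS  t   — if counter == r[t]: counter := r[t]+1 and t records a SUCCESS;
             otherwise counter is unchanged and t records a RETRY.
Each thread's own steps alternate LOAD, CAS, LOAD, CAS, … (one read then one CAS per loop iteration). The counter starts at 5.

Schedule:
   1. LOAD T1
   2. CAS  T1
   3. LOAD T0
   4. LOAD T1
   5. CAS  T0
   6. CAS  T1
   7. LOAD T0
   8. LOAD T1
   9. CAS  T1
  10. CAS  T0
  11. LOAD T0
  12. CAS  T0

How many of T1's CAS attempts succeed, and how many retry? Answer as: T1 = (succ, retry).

T1 = (2, 1)

#1 T1 reads 5
#2 T1 CAS(5→6) writes; counter now 6
#3 T0 reads 6
#4 T1 reads 6
#5 T0 CAS(6→7) writes; counter now 7
#6 T1 CAS(6→7) fails; counter now 7
#7 T0 reads 7
#8 T1 reads 7
#9 T1 CAS(7→8) writes; counter now 8
#10 T0 CAS(7→8) fails; counter now 8
#11 T0 reads 8
#12 T0 CAS(8→9) writes; counter now 9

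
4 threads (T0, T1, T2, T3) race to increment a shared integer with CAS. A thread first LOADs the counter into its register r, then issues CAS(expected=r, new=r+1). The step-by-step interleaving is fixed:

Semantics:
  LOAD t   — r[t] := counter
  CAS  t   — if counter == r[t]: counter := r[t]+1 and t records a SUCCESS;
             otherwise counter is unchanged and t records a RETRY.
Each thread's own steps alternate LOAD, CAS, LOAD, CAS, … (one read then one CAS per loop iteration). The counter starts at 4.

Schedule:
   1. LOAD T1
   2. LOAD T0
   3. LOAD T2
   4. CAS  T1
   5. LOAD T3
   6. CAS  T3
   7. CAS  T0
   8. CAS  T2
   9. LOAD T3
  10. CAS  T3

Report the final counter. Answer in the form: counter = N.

1. LOAD T1 → mem=4 r[T1]=4 [LOAD]
2. LOAD T0 → mem=4 r[T0]=4 [LOAD]
3. LOAD T2 → mem=4 r[T2]=4 [LOAD]
4. CAS T1 → mem=5 r[T1]=4 [OK]
5. LOAD T3 → mem=5 r[T3]=5 [LOAD]
6. CAS T3 → mem=6 r[T3]=5 [OK]
7. CAS T0 → mem=6 r[T0]=4 [RETRY]
8. CAS T2 → mem=6 r[T2]=4 [RETRY]
9. LOAD T3 → mem=6 r[T3]=6 [LOAD]
10. CAS T3 → mem=7 r[T3]=6 [OK]

counter = 7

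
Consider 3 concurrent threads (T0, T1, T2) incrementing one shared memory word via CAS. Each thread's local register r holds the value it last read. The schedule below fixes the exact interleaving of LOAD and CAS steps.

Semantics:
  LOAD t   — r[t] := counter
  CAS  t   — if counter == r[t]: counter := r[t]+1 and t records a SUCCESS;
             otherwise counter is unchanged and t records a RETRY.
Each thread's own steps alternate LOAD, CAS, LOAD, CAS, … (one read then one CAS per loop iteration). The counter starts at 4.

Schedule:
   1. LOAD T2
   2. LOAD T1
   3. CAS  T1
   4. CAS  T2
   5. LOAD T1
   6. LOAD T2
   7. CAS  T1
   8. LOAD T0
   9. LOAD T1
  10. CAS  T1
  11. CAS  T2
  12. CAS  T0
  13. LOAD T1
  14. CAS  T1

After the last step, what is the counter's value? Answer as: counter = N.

counter = 8

T2 LOAD — after: cnt=4, r=4 — load
T1 LOAD — after: cnt=4, r=4 — load
T1 CAS — after: cnt=5, r=4 — ok
T2 CAS — after: cnt=5, r=4 — retry
T1 LOAD — after: cnt=5, r=5 — load
T2 LOAD — after: cnt=5, r=5 — load
T1 CAS — after: cnt=6, r=5 — ok
T0 LOAD — after: cnt=6, r=6 — load
T1 LOAD — after: cnt=6, r=6 — load
T1 CAS — after: cnt=7, r=6 — ok
T2 CAS — after: cnt=7, r=5 — retry
T0 CAS — after: cnt=7, r=6 — retry
T1 LOAD — after: cnt=7, r=7 — load
T1 CAS — after: cnt=8, r=7 — ok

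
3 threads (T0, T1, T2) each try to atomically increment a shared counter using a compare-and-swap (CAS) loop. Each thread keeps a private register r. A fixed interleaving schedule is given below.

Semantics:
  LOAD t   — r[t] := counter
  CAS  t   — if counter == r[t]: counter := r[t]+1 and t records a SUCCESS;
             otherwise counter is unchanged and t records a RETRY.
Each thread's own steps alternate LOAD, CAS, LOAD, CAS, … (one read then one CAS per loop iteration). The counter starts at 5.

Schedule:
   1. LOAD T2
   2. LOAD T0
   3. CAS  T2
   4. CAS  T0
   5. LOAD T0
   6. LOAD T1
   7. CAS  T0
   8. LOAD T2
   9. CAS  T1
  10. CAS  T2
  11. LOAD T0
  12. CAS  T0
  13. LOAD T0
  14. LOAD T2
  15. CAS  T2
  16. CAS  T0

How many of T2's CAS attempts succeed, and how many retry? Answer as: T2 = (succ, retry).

   1) LOAD T2:  M=5  r_T2=5
   2) LOAD T0:  M=5  r_T0=5
   3) CAS  T2:  M=6  r_T2=5 ✓
   4) CAS  T0:  M=6  r_T0=5 ✗
   5) LOAD T0:  M=6  r_T0=6
   6) LOAD T1:  M=6  r_T1=6
   7) CAS  T0:  M=7  r_T0=6 ✓
   8) LOAD T2:  M=7  r_T2=7
   9) CAS  T1:  M=7  r_T1=6 ✗
  10) CAS  T2:  M=8  r_T2=7 ✓
  11) LOAD T0:  M=8  r_T0=8
  12) CAS  T0:  M=9  r_T0=8 ✓
  13) LOAD T0:  M=9  r_T0=9
  14) LOAD T2:  M=9  r_T2=9
  15) CAS  T2:  M=10  r_T2=9 ✓
  16) CAS  T0:  M=10  r_T0=9 ✗

T2 = (3, 0)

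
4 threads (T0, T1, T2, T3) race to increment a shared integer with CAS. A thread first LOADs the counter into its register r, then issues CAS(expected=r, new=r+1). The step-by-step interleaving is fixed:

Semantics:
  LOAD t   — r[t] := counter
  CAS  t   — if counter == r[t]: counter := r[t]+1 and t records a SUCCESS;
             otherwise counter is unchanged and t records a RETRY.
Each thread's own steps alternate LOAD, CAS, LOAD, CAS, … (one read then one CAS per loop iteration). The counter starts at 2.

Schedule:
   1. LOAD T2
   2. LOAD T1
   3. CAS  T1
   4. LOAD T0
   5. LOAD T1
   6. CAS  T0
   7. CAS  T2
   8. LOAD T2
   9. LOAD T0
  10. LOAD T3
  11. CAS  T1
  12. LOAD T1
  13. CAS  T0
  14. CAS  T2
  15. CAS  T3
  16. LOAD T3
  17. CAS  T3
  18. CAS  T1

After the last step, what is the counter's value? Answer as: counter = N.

counter = 6

1. LOAD T2 → mem=2 r[T2]=2 [LOAD]
2. LOAD T1 → mem=2 r[T1]=2 [LOAD]
3. CAS T1 → mem=3 r[T1]=2 [OK]
4. LOAD T0 → mem=3 r[T0]=3 [LOAD]
5. LOAD T1 → mem=3 r[T1]=3 [LOAD]
6. CAS T0 → mem=4 r[T0]=3 [OK]
7. CAS T2 → mem=4 r[T2]=2 [RETRY]
8. LOAD T2 → mem=4 r[T2]=4 [LOAD]
9. LOAD T0 → mem=4 r[T0]=4 [LOAD]
10. LOAD T3 → mem=4 r[T3]=4 [LOAD]
11. CAS T1 → mem=4 r[T1]=3 [RETRY]
12. LOAD T1 → mem=4 r[T1]=4 [LOAD]
13. CAS T0 → mem=5 r[T0]=4 [OK]
14. CAS T2 → mem=5 r[T2]=4 [RETRY]
15. CAS T3 → mem=5 r[T3]=4 [RETRY]
16. LOAD T3 → mem=5 r[T3]=5 [LOAD]
17. CAS T3 → mem=6 r[T3]=5 [OK]
18. CAS T1 → mem=6 r[T1]=4 [RETRY]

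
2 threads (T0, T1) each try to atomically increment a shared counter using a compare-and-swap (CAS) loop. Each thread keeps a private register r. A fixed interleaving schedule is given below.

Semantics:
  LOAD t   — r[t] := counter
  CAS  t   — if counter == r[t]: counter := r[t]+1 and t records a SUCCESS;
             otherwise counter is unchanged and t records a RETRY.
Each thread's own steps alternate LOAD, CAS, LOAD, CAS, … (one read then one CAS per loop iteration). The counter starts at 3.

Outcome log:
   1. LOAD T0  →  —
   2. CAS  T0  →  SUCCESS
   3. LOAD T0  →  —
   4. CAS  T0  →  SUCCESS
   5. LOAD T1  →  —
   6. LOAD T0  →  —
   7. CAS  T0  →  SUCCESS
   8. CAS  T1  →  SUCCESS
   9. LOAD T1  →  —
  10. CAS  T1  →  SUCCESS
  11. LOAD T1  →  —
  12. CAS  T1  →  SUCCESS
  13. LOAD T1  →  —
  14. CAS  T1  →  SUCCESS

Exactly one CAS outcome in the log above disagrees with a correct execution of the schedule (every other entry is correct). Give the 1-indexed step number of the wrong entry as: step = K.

Re-executing:
step 1: T0 LOAD ⇒ load; ctr=3 reg=3
step 2: T0 CAS ⇒ ok; ctr=4 reg=3
step 3: T0 LOAD ⇒ load; ctr=4 reg=4
step 4: T0 CAS ⇒ ok; ctr=5 reg=4
step 5: T1 LOAD ⇒ load; ctr=5 reg=5
step 6: T0 LOAD ⇒ load; ctr=5 reg=5
step 7: T0 CAS ⇒ ok; ctr=6 reg=5
step 8: T1 CAS ⇒ retry; ctr=6 reg=5
step 9: T1 LOAD ⇒ load; ctr=6 reg=6
step 10: T1 CAS ⇒ ok; ctr=7 reg=6
step 11: T1 LOAD ⇒ load; ctr=7 reg=7
step 12: T1 CAS ⇒ ok; ctr=8 reg=7
step 13: T1 LOAD ⇒ load; ctr=8 reg=8
step 14: T1 CAS ⇒ ok; ctr=9 reg=8
Flip is step 8.

step = 8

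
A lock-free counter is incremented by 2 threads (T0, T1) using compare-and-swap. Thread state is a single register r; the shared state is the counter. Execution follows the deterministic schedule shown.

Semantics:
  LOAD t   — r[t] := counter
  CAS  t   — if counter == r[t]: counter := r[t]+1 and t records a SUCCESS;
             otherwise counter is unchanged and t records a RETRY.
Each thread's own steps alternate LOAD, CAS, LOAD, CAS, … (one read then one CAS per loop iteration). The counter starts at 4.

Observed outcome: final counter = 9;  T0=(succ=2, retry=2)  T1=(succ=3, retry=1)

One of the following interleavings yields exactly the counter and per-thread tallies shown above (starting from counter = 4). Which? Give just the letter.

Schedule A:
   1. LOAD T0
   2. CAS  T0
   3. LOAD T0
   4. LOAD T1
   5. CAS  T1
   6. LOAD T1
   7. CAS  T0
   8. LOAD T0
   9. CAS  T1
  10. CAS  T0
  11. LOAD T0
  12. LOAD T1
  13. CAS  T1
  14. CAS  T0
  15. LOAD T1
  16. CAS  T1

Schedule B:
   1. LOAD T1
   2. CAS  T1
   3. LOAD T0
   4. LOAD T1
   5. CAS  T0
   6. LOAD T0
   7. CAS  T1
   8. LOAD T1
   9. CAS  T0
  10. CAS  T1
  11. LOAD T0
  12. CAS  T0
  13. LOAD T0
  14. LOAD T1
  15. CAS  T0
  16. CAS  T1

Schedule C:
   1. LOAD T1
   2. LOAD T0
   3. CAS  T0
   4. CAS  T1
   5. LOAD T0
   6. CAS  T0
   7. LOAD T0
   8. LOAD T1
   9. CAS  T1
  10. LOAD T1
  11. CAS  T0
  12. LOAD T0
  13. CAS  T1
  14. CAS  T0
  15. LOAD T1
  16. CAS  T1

C

Run C:
   1) LOAD T1:  M=4  r_T1=4
   2) LOAD T0:  M=4  r_T0=4
   3) CAS  T0:  M=5  r_T0=4 ✓
   4) CAS  T1:  M=5  r_T1=4 ✗
   5) LOAD T0:  M=5  r_T0=5
   6) CAS  T0:  M=6  r_T0=5 ✓
   7) LOAD T0:  M=6  r_T0=6
   8) LOAD T1:  M=6  r_T1=6
   9) CAS  T1:  M=7  r_T1=6 ✓
  10) LOAD T1:  M=7  r_T1=7
  11) CAS  T0:  M=7  r_T0=6 ✗
  12) LOAD T0:  M=7  r_T0=7
  13) CAS  T1:  M=8  r_T1=7 ✓
  14) CAS  T0:  M=8  r_T0=7 ✗
  15) LOAD T1:  M=8  r_T1=8
  16) CAS  T1:  M=9  r_T1=8 ✓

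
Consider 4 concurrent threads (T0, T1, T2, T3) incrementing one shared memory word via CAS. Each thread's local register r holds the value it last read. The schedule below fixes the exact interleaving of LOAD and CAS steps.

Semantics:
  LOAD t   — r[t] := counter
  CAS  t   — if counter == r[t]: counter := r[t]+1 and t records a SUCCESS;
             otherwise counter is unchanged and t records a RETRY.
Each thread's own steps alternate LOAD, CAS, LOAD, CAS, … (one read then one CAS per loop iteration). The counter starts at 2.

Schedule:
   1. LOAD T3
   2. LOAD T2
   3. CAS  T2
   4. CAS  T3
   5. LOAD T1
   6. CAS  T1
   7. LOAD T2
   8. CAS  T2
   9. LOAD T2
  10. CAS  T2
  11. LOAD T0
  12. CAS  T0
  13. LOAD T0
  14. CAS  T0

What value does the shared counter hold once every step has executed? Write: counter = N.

step 1: T3 LOAD ⇒ load; ctr=2 reg=2
step 2: T2 LOAD ⇒ load; ctr=2 reg=2
step 3: T2 CAS ⇒ ok; ctr=3 reg=2
step 4: T3 CAS ⇒ retry; ctr=3 reg=2
step 5: T1 LOAD ⇒ load; ctr=3 reg=3
step 6: T1 CAS ⇒ ok; ctr=4 reg=3
step 7: T2 LOAD ⇒ load; ctr=4 reg=4
step 8: T2 CAS ⇒ ok; ctr=5 reg=4
step 9: T2 LOAD ⇒ load; ctr=5 reg=5
step 10: T2 CAS ⇒ ok; ctr=6 reg=5
step 11: T0 LOAD ⇒ load; ctr=6 reg=6
step 12: T0 CAS ⇒ ok; ctr=7 reg=6
step 13: T0 LOAD ⇒ load; ctr=7 reg=7
step 14: T0 CAS ⇒ ok; ctr=8 reg=7

counter = 8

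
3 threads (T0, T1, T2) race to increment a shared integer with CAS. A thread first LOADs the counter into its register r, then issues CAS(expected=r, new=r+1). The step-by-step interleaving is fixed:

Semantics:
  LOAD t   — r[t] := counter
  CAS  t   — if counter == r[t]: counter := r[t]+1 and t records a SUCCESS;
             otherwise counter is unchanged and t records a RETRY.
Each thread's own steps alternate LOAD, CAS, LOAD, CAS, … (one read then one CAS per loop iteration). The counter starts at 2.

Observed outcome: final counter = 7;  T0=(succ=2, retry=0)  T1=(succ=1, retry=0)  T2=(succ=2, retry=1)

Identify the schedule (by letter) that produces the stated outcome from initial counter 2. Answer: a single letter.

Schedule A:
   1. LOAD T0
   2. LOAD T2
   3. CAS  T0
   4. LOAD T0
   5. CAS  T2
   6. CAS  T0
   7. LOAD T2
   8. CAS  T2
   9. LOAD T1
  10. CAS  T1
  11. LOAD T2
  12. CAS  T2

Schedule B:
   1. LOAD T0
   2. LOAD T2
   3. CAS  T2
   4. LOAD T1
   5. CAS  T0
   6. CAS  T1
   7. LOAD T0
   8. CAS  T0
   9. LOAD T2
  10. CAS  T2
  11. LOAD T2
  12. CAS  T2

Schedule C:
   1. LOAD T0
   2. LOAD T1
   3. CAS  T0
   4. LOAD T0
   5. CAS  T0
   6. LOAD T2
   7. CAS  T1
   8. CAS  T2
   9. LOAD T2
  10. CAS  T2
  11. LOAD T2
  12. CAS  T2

Simulating candidate A:
step 1: T0 LOAD ⇒ load; ctr=2 reg=2
step 2: T2 LOAD ⇒ load; ctr=2 reg=2
step 3: T0 CAS ⇒ ok; ctr=3 reg=2
step 4: T0 LOAD ⇒ load; ctr=3 reg=3
step 5: T2 CAS ⇒ retry; ctr=3 reg=2
step 6: T0 CAS ⇒ ok; ctr=4 reg=3
step 7: T2 LOAD ⇒ load; ctr=4 reg=4
step 8: T2 CAS ⇒ ok; ctr=5 reg=4
step 9: T1 LOAD ⇒ load; ctr=5 reg=5
step 10: T1 CAS ⇒ ok; ctr=6 reg=5
step 11: T2 LOAD ⇒ load; ctr=6 reg=6
step 12: T2 CAS ⇒ ok; ctr=7 reg=6

A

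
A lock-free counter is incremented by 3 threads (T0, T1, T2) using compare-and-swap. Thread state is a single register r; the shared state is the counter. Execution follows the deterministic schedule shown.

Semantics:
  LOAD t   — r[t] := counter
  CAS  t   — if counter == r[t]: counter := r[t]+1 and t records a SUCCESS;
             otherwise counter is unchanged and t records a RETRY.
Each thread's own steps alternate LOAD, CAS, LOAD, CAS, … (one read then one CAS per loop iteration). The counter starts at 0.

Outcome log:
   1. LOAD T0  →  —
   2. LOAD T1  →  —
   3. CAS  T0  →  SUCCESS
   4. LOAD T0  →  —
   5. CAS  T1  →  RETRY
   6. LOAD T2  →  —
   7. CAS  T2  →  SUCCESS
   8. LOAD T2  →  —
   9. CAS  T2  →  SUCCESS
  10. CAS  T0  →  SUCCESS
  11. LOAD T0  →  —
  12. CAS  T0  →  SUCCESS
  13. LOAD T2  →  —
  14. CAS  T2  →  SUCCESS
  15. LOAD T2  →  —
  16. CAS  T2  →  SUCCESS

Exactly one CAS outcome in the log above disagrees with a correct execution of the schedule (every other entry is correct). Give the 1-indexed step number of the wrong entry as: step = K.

step = 10

Correct run:
   1) LOAD T0:  M=0  r_T0=0
   2) LOAD T1:  M=0  r_T1=0
   3) CAS  T0:  M=1  r_T0=0 ✓
   4) LOAD T0:  M=1  r_T0=1
   5) CAS  T1:  M=1  r_T1=0 ✗
   6) LOAD T2:  M=1  r_T2=1
   7) CAS  T2:  M=2  r_T2=1 ✓
   8) LOAD T2:  M=2  r_T2=2
   9) CAS  T2:  M=3  r_T2=2 ✓
  10) CAS  T0:  M=3  r_T0=1 ✗
  11) LOAD T0:  M=3  r_T0=3
  12) CAS  T0:  M=4  r_T0=3 ✓
  13) LOAD T2:  M=4  r_T2=4
  14) CAS  T2:  M=5  r_T2=4 ✓
  15) LOAD T2:  M=5  r_T2=5
  16) CAS  T2:  M=6  r_T2=5 ✓
Mismatch at 10.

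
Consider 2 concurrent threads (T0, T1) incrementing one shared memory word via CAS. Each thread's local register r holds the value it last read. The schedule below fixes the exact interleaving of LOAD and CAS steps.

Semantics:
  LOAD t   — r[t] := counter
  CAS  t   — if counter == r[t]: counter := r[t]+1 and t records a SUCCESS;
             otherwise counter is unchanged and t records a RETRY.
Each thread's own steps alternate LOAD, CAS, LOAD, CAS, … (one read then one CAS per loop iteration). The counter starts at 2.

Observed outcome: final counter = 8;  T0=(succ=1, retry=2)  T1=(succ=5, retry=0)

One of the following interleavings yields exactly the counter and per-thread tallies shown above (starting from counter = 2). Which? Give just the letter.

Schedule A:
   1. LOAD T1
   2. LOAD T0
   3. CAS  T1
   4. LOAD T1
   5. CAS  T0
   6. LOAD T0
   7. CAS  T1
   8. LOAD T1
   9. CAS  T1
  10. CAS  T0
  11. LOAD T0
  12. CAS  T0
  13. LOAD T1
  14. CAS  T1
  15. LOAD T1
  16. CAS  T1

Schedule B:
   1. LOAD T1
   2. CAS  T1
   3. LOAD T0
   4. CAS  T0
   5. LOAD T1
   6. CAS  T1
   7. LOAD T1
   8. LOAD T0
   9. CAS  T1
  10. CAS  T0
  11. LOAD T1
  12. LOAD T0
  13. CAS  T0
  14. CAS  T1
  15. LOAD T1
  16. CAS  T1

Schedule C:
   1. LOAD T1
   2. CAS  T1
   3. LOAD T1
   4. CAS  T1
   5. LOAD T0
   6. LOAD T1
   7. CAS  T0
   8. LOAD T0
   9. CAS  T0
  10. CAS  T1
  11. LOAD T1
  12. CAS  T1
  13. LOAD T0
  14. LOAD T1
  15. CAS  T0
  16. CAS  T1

Run A:
[1] T1.load  rd  (counter 2, T1.r 2)
[2] T0.load  rd  (counter 2, T0.r 2)
[3] T1.cas  hit  (counter 3, T1.r 2)
[4] T1.load  rd  (counter 3, T1.r 3)
[5] T0.cas  miss  (counter 3, T0.r 2)
[6] T0.load  rd  (counter 3, T0.r 3)
[7] T1.cas  hit  (counter 4, T1.r 3)
[8] T1.load  rd  (counter 4, T1.r 4)
[9] T1.cas  hit  (counter 5, T1.r 4)
[10] T0.cas  miss  (counter 5, T0.r 3)
[11] T0.load  rd  (counter 5, T0.r 5)
[12] T0.cas  hit  (counter 6, T0.r 5)
[13] T1.load  rd  (counter 6, T1.r 6)
[14] T1.cas  hit  (counter 7, T1.r 6)
[15] T1.load  rd  (counter 7, T1.r 7)
[16] T1.cas  hit  (counter 8, T1.r 7)

A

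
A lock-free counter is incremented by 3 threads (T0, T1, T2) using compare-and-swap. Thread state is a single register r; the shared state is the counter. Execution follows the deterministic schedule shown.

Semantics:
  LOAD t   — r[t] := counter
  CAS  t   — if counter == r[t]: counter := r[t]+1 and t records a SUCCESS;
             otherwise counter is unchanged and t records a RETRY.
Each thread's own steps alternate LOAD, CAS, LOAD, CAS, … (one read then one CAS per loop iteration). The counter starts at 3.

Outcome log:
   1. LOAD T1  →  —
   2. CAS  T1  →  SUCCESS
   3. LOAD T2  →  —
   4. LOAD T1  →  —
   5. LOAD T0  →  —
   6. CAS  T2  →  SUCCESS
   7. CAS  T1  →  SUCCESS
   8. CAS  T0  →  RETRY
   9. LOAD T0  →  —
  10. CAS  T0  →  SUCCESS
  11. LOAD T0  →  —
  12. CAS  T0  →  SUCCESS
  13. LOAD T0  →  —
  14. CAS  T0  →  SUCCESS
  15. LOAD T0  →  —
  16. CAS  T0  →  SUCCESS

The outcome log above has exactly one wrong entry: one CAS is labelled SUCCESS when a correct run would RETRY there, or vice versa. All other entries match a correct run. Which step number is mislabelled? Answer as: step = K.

Reference trace:
#1 T1 reads 3
#2 T1 CAS(3→4) writes; counter now 4
#3 T2 reads 4
#4 T1 reads 4
#5 T0 reads 4
#6 T2 CAS(4→5) writes; counter now 5
#7 T1 CAS(4→5) fails; counter now 5
#8 T0 CAS(4→5) fails; counter now 5
#9 T0 reads 5
#10 T0 CAS(5→6) writes; counter now 6
#11 T0 reads 6
#12 T0 CAS(6→7) writes; counter now 7
#13 T0 reads 7
#14 T0 CAS(7→8) writes; counter now 8
#15 T0 reads 8
#16 T0 CAS(8→9) writes; counter now 9
Log disagrees first at step 7.

step = 7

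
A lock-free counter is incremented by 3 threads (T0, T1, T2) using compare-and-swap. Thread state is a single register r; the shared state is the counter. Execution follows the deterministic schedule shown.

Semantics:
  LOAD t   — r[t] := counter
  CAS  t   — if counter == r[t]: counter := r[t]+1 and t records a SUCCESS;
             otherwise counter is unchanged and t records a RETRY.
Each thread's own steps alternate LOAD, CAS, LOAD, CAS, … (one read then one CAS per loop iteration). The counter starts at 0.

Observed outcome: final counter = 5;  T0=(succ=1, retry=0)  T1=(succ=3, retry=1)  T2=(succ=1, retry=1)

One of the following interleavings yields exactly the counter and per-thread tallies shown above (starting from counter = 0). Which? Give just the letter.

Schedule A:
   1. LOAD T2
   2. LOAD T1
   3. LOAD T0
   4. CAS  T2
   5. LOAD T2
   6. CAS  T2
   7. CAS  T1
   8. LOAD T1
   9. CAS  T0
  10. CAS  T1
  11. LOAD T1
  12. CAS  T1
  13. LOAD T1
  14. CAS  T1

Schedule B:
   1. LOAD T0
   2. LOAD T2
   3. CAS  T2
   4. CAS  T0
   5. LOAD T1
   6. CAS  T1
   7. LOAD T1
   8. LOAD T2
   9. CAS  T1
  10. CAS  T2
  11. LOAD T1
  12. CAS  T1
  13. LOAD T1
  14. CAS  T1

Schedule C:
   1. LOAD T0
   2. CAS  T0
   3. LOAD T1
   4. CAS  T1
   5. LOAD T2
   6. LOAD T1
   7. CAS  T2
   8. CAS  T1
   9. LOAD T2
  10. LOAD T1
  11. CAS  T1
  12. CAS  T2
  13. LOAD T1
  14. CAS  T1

Tracing schedule C:
   1) LOAD T0:  M=0  r_T0=0
   2) CAS  T0:  M=1  r_T0=0 ✓
   3) LOAD T1:  M=1  r_T1=1
   4) CAS  T1:  M=2  r_T1=1 ✓
   5) LOAD T2:  M=2  r_T2=2
   6) LOAD T1:  M=2  r_T1=2
   7) CAS  T2:  M=3  r_T2=2 ✓
   8) CAS  T1:  M=3  r_T1=2 ✗
   9) LOAD T2:  M=3  r_T2=3
  10) LOAD T1:  M=3  r_T1=3
  11) CAS  T1:  M=4  r_T1=3 ✓
  12) CAS  T2:  M=4  r_T2=3 ✗
  13) LOAD T1:  M=4  r_T1=4
  14) CAS  T1:  M=5  r_T1=4 ✓

C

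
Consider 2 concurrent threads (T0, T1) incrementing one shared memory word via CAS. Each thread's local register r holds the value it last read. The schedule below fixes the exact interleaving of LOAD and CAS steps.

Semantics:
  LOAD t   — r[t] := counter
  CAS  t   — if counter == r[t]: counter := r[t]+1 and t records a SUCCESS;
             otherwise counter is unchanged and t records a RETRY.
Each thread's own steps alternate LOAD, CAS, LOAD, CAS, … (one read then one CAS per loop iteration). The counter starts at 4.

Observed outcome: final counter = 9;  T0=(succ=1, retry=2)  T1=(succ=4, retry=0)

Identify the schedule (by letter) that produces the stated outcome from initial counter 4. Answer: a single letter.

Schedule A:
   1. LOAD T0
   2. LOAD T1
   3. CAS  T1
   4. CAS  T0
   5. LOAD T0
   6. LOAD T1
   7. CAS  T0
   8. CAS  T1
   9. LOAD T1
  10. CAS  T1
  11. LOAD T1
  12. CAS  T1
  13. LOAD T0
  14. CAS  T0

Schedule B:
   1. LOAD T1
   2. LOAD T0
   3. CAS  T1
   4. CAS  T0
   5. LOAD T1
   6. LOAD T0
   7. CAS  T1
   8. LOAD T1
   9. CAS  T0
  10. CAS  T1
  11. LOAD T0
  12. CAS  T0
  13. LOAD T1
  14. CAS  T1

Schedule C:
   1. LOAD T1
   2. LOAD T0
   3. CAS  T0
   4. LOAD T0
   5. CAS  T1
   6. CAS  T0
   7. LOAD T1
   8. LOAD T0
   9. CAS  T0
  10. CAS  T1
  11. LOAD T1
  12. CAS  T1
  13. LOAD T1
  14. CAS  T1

Tracing schedule B:
1. LOAD T1 → mem=4 r[T1]=4 [LOAD]
2. LOAD T0 → mem=4 r[T0]=4 [LOAD]
3. CAS T1 → mem=5 r[T1]=4 [OK]
4. CAS T0 → mem=5 r[T0]=4 [RETRY]
5. LOAD T1 → mem=5 r[T1]=5 [LOAD]
6. LOAD T0 → mem=5 r[T0]=5 [LOAD]
7. CAS T1 → mem=6 r[T1]=5 [OK]
8. LOAD T1 → mem=6 r[T1]=6 [LOAD]
9. CAS T0 → mem=6 r[T0]=5 [RETRY]
10. CAS T1 → mem=7 r[T1]=6 [OK]
11. LOAD T0 → mem=7 r[T0]=7 [LOAD]
12. CAS T0 → mem=8 r[T0]=7 [OK]
13. LOAD T1 → mem=8 r[T1]=8 [LOAD]
14. CAS T1 → mem=9 r[T1]=8 [OK]

B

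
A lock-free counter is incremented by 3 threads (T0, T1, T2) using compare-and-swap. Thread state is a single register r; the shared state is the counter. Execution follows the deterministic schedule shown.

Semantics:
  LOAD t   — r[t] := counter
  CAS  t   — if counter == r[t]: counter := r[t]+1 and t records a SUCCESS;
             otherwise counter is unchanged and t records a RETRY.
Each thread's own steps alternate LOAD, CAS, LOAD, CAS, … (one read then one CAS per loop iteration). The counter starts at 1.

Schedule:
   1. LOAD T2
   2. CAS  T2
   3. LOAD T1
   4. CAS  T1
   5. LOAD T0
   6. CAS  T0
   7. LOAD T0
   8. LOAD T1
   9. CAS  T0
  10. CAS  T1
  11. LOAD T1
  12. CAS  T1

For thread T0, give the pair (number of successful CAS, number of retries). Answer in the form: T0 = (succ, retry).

#1 T2 reads 1
#2 T2 CAS(1→2) writes; counter now 2
#3 T1 reads 2
#4 T1 CAS(2→3) writes; counter now 3
#5 T0 reads 3
#6 T0 CAS(3→4) writes; counter now 4
#7 T0 reads 4
#8 T1 reads 4
#9 T0 CAS(4→5) writes; counter now 5
#10 T1 CAS(4→5) fails; counter now 5
#11 T1 reads 5
#12 T1 CAS(5→6) writes; counter now 6

T0 = (2, 0)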